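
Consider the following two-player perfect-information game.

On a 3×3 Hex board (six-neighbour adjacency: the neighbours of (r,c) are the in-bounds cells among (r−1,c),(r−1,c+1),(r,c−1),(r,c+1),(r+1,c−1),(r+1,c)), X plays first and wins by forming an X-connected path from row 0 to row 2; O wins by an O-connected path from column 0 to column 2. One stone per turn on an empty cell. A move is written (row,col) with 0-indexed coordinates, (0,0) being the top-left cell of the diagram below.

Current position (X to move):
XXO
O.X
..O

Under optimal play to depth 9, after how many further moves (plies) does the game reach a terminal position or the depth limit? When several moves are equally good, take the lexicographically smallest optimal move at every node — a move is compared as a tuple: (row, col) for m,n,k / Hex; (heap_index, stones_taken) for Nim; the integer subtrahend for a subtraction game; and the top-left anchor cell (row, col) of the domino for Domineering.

PV length from [XXO/O.X/..O]: 3 plies

ply 1, X at XXO/O.X/..O | (1,1)=+1→XXO/OXX/..O*; (2,0)=-1→XXO/O.X/X.O; (2,1)=-1→XXO/O.X/.XO
ply 2, O at XXO/OXX/..O | (2,0)=-1→XXO/OXX/O.O*; (2,1)=-1→XXO/OXX/.OO
ply 3, X at XXO/OXX/O.O | (2,1)=+1→XXO/OXX/OXO*
ply 4: XXO/OXX/OXO is terminal -1 (O); from XXO/O.X/..O depth 9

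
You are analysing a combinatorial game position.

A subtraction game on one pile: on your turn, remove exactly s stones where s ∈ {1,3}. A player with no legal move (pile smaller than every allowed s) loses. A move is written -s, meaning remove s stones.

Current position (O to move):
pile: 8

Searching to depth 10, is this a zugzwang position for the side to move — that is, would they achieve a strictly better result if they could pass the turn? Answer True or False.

ply 1, O at 8 | -1=-1→7*; -3=-1→5
ply 2, X at 7 | -1=+1→6*; -3=+1→4
ply 3, O at 6 | -1=-1→5*; -3=-1→3
ply 4, X at 5 | -1=+1→4*; -3=+1→2
ply 5, O at 4 | -1=-1→3*; -3=-1→1
ply 6, X at 3 | -1=+1→2*; -3=+1→0
ply 7, O at 2 | -1=-1→1*
ply 8, X at 1 | -1=+1→0*
ply 9: 0 is terminal -1 (O); from 8 depth 10
if O skipped the turn, X would face:
~ ply 1, X at 8 | -1=-1→7*; -3=-1→5
~ ply 2, O at 7 | -1=+1→6*; -3=+1→4
~ ply 3, X at 6 | -1=-1→5*; -3=-1→3
~ ply 4, O at 5 | -1=+1→4*; -3=+1→2
~ ply 5, X at 4 | -1=-1→3*; -3=-1→1
~ ply 6, O at 3 | -1=+1→2*; -3=+1→0
~ ply 7, X at 2 | -1=-1→1*
~ ply 8, O at 1 | -1=+1→0*
~ ply 9: 0 is terminal -1 (X); from 8 depth 10
compare (O): move=-1 vs pass=+1

zugzwang(8, O) = True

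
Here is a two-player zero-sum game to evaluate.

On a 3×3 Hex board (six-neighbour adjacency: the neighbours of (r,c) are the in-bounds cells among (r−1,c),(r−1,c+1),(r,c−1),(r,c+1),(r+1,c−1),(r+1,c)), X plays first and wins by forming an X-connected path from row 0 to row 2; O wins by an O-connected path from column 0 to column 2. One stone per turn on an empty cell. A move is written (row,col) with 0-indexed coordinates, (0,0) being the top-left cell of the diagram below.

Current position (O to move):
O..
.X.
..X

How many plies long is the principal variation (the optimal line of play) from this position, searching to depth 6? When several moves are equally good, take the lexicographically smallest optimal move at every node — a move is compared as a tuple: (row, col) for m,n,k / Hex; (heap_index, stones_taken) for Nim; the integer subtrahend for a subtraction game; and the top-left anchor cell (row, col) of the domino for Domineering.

[O../.X./..X] O move#1: (0,1):-1/OO./.X./..X*, (0,2):-1/O.O/.X./..X, (1,0):-1/O../OX./..X, (1,2):-1/O../.XO/..X, (2,0):-1/O../.X./O.X, (2,1):-1/O../.X./.OX
[OO./.X./..X] X move#2: (0,2):+1/OOX/.X./..X*, (1,0):-1/OO./XX./..X, (1,2):-1/OO./.XX/..X, (2,0):-1/OO./.X./X.X, (2,1):-1/OO./.X./.XX
[OOX/.X./..X] O move#3: (1,0):-1/OOX/OX./..X*, (1,2):-1/OOX/.XO/..X, (2,0):-1/OOX/.X./O.X, (2,1):-1/OOX/.X./.OX
[OOX/OX./..X] X move#4: (1,2):+1/OOX/OXX/..X*, (2,0):+1/OOX/OX./X.X, (2,1):+1/OOX/OX./.XX
[OOX/OXX/..X] end (terminal -1, O#5); searched O../.X./..X to 6

PV length from [O../.X./..X]: 4 plies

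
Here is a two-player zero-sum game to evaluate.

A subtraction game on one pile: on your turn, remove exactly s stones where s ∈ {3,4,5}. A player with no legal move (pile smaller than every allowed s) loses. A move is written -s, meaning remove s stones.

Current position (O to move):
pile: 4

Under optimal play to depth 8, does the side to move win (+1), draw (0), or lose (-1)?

value(4, O) = +1

ply 1, O at 4 | -3=+1→1*; -4=+1→0
ply 2: 1 is terminal -1 (X); from 4 depth 8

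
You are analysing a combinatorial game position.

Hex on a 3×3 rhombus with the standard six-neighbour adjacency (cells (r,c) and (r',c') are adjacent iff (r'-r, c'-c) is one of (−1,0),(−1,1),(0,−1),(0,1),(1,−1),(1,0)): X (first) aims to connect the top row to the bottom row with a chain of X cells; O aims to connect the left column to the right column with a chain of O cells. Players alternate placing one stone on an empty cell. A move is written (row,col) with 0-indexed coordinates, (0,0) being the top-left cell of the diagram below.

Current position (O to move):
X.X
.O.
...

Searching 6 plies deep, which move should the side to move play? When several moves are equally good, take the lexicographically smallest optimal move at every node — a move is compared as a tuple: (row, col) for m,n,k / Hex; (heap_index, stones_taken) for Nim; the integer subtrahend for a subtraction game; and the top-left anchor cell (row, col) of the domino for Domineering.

[X.X/.O./...] O move#1: (0,1):-1/XOX/.O./..., (1,0):-1/X.X/OO./..., (1,2):+1/X.X/.OO/...*, (2,0):-1/X.X/.O./O.., (2,1):+1/X.X/.O./.O., (2,2):+1/X.X/.O./..O
[X.X/.OO/...] X move#2: (0,1):-1/XXX/.OO/...*, (1,0):-1/X.X/XOO/..., (2,0):-1/X.X/.OO/X.., (2,1):-1/X.X/.OO/.X., (2,2):-1/X.X/.OO/..X
[XXX/.OO/...] O move#3: (1,0):+1/XXX/OOO/...*, (2,0):+1/XXX/.OO/O.., (2,1):+1/XXX/.OO/.O., (2,2):+1/XXX/.OO/..O
[XXX/OOO/...] end (terminal -1, X#4); searched X.X/.O./... to 6

O's best at [X.X/.O./...]: (1,2)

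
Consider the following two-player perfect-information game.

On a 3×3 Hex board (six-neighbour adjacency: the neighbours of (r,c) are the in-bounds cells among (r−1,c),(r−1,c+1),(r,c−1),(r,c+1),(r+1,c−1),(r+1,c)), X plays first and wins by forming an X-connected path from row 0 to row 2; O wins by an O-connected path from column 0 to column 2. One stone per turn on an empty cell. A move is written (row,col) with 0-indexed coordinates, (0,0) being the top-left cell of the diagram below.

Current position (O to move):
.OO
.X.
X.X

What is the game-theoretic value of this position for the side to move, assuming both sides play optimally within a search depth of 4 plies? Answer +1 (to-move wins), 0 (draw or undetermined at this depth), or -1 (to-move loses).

value(.OO/.X./X.X, O) = +1

ply 1, O at .OO/.X./X.X | (0,0)=+1→OOO/.X./X.X*; (1,0)=+1→.OO/OX./X.X; (1,2)=+1→.OO/.XO/X.X; (2,1)=+1→.OO/.X./XOX
ply 2: OOO/.X./X.X is terminal -1 (X); from .OO/.X./X.X depth 4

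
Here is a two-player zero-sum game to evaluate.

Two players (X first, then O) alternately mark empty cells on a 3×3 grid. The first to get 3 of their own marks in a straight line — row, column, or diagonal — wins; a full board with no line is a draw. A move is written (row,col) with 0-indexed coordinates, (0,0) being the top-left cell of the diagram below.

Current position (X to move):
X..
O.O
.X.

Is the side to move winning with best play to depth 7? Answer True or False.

ply 1, X at X../O.O/.X. | (0,1)=-1→XX./O.O/.X.; (0,2)=-1→X.X/O.O/.X.; (1,1)=+1→X../OXO/.X.*; (2,0)=-1→X../O.O/XX.; (2,2)=-1→X../O.O/.XX
ply 2, O at X../OXO/.X. | (0,1)=-1→XO./OXO/.X.*; (0,2)=-1→X.O/OXO/.X.; (2,0)=-1→X../OXO/OX.; (2,2)=-1→X../OXO/.XO
ply 3, X at XO./OXO/.X. | (0,2)=+1→XOX/OXO/.X.*; (2,0)=+1→XO./OXO/XX.; (2,2)=+1→XO./OXO/.XX
ply 4, O at XOX/OXO/.X. | (2,0)=-1→XOX/OXO/OX.*; (2,2)=-1→XOX/OXO/.XO
ply 5, X at XOX/OXO/OX. | (2,2)=+1→XOX/OXO/OXX*
ply 6: XOX/OXO/OXX is terminal -1 (O); from X../O.O/.X. depth 7

X winning at [X../O.O/.X.]: True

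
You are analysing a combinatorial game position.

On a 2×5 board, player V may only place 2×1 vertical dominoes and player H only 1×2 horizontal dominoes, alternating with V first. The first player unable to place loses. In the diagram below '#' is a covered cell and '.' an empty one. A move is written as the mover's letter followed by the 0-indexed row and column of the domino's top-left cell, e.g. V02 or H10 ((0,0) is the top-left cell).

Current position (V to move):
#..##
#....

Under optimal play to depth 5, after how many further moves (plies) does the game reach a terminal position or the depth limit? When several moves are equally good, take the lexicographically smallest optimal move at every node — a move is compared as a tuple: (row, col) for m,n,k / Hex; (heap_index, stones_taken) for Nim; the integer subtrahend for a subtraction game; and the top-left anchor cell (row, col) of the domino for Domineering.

PV length from [#..##/#....]: 3 plies

[#..##/#....] V move#1: V01:-1/##.##/##..., V02:+1/#.###/#.#..*
[#.###/#.#..] H move#2: H13:-1/#.###/#.###*
[#.###/#.###] V move#3: V01:+1/#####/#####*
[#####/#####] end (terminal -1, H#4); searched #..##/#.... to 5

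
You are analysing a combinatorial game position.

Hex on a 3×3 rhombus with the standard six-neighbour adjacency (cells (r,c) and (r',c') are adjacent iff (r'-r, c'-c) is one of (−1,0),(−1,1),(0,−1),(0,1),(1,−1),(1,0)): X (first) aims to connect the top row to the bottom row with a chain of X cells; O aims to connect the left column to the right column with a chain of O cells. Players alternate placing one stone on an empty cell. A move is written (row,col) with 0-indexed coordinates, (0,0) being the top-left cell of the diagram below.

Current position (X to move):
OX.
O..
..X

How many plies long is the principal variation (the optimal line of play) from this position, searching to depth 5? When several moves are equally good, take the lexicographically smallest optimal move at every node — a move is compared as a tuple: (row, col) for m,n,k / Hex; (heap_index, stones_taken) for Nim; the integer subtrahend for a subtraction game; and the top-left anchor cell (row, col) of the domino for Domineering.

p1 X@[OX./O../..X]: (0,2)[OXX/O../..X]+1* (1,1)[OX./OX./..X]+1 (1,2)[OX./O.X/..X]+1 (2,0)[OX./O../X.X]-1 (2,1)[OX./O../.XX]-1
p2 O@[OXX/O../..X]: (1,1)[OXX/OO./..X]-1* (1,2)[OXX/O.O/..X]-1 (2,0)[OXX/O../O.X]-1 (2,1)[OXX/O../.OX]-1
p3 X@[OXX/OO./..X]: (1,2)[OXX/OOX/..X]+1* (2,0)[OXX/OO./X.X]-1 (2,1)[OXX/OO./.XX]-1
p4 O@[OXX/OOX/..X] terminal -1; root [OX./O../..X] d5

PV length from [OX./O../..X]: 3 plies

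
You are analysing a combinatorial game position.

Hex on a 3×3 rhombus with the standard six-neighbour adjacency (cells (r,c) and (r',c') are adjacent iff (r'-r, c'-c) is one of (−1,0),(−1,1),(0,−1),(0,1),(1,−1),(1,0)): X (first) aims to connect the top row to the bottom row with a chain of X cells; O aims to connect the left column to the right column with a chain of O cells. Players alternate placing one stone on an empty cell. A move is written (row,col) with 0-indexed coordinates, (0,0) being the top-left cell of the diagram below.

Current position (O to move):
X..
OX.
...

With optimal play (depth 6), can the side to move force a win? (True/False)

[X../OX./...] O move#1: (0,1):-1/XO./OX./...*, (0,2):-1/X.O/OX./..., (1,2):-1/X../OXO/..., (2,0):-1/X../OX./O.., (2,1):-1/X../OX./.O., (2,2):-1/X../OX./..O
[XO./OX./...] X move#2: (0,2):+1/XOX/OX./...*, (1,2):-1/XO./OXX/..., (2,0):-1/XO./OX./X.., (2,1):-1/XO./OX./.X., (2,2):-1/XO./OX./..X
[XOX/OX./...] O move#3: (1,2):-1/XOX/OXO/...*, (2,0):-1/XOX/OX./O.., (2,1):-1/XOX/OX./.O., (2,2):-1/XOX/OX./..O
[XOX/OXO/...] X move#4: (2,0):+1/XOX/OXO/X..*, (2,1):+1/XOX/OXO/.X., (2,2):+1/XOX/OXO/..X
[XOX/OXO/X..] end (terminal -1, O#5); searched X../OX./... to 6

O winning at [X../OX./...]: False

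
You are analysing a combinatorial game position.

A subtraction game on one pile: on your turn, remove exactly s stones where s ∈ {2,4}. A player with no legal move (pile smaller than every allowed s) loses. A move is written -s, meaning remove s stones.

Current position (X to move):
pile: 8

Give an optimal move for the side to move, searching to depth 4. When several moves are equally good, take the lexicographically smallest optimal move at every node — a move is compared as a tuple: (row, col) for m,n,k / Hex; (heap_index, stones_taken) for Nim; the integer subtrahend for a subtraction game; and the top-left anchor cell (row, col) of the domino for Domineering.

X's best at [8]: -2

p1 X@[8]: -2[6]+1* -4[4]-1
p2 O@[6]: -2[4]-1* -4[2]-1
p3 X@[4]: -2[2]-1 -4[0]+1*
p4 O@[0] terminal -1; root [8] d4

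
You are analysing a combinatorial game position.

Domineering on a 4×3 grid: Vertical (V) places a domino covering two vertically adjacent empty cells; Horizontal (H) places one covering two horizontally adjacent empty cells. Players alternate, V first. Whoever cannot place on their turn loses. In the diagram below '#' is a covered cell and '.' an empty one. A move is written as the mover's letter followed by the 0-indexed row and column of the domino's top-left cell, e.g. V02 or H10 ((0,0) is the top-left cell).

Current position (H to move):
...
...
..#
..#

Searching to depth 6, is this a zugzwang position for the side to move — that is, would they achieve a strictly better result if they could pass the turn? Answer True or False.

ply 1, H at .../.../..#/..# | H00=-1→##./.../..#/..#*; H01=-1→.##/.../..#/..#; H10=-1→.../##./..#/..#; H11=-1→.../.##/..#/..#; H20=-1→.../.../###/..#; H30=-1→.../.../..#/###
ply 2, V at ##./.../..#/..# | V02=-1→###/..#/..#/..#; V10=+1→##./#../#.#/..#*; V11=+1→##./.#./.##/..#; V20=+1→##./.../#.#/#.#; V21=+1→##./.../.##/.##
ply 3, H at ##./#../#.#/..# | H11=-1→##./###/#.#/..#*; H30=-1→##./#../#.#/###
ply 4, V at ##./###/#.#/..# | V21=+1→##./###/###/.##*
ply 5: ##./###/###/.## is terminal -1 (H); from .../.../..#/..# depth 6
if H skipped the turn, V would face:
~ ply 1, V at .../.../..#/..# | V00=+1→#../#../..#/..#*; V01=+1→.#./.#./..#/..#; V02=+1→..#/..#/..#/..#; V10=-1→.../#../#.#/..#; V11=+1→.../.#./.##/..#; V20=+1→.../.../#.#/#.#; V21=+1→.../.../.##/.##
~ ply 2, H at #../#../..#/..# | H01=-1→###/#../..#/..#*; H11=-1→#../###/..#/..#; H20=-1→#../#../###/..#; H30=-1→#../#../..#/###
~ ply 3, V at ###/#../..#/..# | V11=-1→###/##./.##/..#; V20=+1→###/#../#.#/#.#*; V21=+1→###/#../.##/.##
~ ply 4, H at ###/#../#.#/#.# | H11=-1→###/###/#.#/#.#*
~ ply 5, V at ###/###/#.#/#.# | V21=+1→###/###/###/###*
~ ply 6: ###/###/###/### is terminal -1 (H); from .../.../..#/..# depth 6
compare (H): move=-1 vs pass=-1

zugzwang(.../.../..#/..#, H) = False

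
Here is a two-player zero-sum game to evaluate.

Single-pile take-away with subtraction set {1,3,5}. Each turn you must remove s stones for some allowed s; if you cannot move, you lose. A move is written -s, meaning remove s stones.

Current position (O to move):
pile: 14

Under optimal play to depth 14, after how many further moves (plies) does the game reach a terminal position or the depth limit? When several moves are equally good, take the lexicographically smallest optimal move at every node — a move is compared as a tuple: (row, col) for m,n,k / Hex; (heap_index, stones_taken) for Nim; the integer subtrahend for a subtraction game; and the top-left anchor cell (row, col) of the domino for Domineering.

p1 O@[14]: -1[13]-1* -3[11]-1 -5[9]-1
p2 X@[13]: -1[12]+1* -3[10]+1 -5[8]+1
p3 O@[12]: -1[11]-1* -3[9]-1 -5[7]-1
p4 X@[11]: -1[10]+1* -3[8]+1 -5[6]+1
p5 O@[10]: -1[9]-1* -3[7]-1 -5[5]-1
p6 X@[9]: -1[8]+1* -3[6]+1 -5[4]+1
p7 O@[8]: -1[7]-1* -3[5]-1 -5[3]-1
p8 X@[7]: -1[6]+1* -3[4]+1 -5[2]+1
p9 O@[6]: -1[5]-1* -3[3]-1 -5[1]-1
p10 X@[5]: -1[4]+1* -3[2]+1 -5[0]+1
p11 O@[4]: -1[3]-1* -3[1]-1
p12 X@[3]: -1[2]+1* -3[0]+1
p13 O@[2]: -1[1]-1*
p14 X@[1]: -1[0]+1*
p15 O@[0] terminal -1; root [14] d14

PV length from [14]: 14 plies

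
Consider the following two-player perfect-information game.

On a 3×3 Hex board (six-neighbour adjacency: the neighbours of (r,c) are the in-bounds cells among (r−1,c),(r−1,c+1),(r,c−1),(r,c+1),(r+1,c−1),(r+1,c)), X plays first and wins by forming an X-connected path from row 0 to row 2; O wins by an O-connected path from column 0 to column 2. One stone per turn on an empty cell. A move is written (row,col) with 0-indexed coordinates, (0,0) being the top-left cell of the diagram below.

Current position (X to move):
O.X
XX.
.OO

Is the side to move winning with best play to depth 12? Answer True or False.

X winning at [O.X/XX./.OO]: True

[O.X/XX./.OO] X move#1: (0,1):-1/OXX/XX./.OO, (1,2):-1/O.X/XXX/.OO, (2,0):+1/O.X/XX./XOO*
[O.X/XX./XOO] end (terminal -1, O#2); searched O.X/XX./.OO to 12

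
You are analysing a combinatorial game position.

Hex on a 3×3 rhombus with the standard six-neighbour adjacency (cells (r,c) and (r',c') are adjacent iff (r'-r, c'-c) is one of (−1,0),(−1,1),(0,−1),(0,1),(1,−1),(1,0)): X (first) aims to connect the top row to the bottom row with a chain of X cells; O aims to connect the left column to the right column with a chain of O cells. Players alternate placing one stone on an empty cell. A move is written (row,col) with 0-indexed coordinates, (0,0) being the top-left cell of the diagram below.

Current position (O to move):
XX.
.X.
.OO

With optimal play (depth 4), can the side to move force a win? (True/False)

ply 1, O at XX./.X./.OO | (0,2)=-1→XXO/.X./.OO; (1,0)=-1→XX./OX./.OO; (1,2)=-1→XX./.XO/.OO; (2,0)=+1→XX./.X./OOO*
ply 2: XX./.X./OOO is terminal -1 (X); from XX./.X./.OO depth 4

O winning at [XX./.X./.OO]: True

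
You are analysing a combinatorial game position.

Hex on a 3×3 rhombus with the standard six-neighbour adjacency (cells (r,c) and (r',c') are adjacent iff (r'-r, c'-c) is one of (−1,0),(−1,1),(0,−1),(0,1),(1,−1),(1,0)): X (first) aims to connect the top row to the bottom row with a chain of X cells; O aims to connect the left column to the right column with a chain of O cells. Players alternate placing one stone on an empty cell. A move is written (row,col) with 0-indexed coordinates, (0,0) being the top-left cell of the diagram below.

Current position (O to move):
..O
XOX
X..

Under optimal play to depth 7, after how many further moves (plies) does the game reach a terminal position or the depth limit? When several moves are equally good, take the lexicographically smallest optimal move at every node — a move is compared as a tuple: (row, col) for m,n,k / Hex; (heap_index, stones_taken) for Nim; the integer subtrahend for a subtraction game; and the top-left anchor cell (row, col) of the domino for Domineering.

ply 1, O at ..O/XOX/X.. | (0,0)=-1→O.O/XOX/X..*; (0,1)=-1→.OO/XOX/X..; (2,1)=-1→..O/XOX/XO.; (2,2)=-1→..O/XOX/X.O
ply 2, X at O.O/XOX/X.. | (0,1)=+1→OXO/XOX/X..*; (2,1)=-1→O.O/XOX/XX.; (2,2)=-1→O.O/XOX/X.X
ply 3: OXO/XOX/X.. is terminal -1 (O); from ..O/XOX/X.. depth 7

PV length from [..O/XOX/X..]: 2 plies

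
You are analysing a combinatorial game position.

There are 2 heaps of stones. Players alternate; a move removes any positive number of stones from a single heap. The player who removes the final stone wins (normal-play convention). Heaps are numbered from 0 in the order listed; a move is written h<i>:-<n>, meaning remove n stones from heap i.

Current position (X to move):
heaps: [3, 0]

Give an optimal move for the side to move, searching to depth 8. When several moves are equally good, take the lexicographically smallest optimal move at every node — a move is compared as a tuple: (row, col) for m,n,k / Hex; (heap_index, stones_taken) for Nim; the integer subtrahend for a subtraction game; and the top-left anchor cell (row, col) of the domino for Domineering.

X's best at [(3,0)]: h0:-3

p1 X@[(3,0)]: h0:-1[(2,0)]-1 h0:-2[(1,0)]-1 h0:-3[(0,0)]+1*
p2 O@[(0,0)] terminal -1; root [(3,0)] d8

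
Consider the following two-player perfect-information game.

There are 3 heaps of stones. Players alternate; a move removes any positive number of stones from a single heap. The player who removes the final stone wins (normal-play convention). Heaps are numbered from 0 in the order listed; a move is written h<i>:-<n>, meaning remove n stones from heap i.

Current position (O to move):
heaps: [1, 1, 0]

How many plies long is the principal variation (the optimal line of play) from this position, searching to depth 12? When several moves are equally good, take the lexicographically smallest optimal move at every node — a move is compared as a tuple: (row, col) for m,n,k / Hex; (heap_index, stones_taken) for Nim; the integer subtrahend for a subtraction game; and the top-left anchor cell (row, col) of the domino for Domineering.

[(1,1,0)] O move#1: h0:-1:-1/(0,1,0)*, h1:-1:-1/(1,0,0)
[(0,1,0)] X move#2: h1:-1:+1/(0,0,0)*
[(0,0,0)] end (terminal -1, O#3); searched (1,1,0) to 12

PV length from [(1,1,0)]: 2 plies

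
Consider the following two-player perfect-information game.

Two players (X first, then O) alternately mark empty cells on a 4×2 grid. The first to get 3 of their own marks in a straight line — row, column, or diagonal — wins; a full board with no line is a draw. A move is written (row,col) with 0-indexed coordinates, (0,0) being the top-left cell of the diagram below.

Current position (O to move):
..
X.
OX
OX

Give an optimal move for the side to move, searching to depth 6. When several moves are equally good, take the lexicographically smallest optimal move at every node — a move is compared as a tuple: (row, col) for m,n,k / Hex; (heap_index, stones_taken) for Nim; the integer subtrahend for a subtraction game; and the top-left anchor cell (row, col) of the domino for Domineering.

[../X./OX/OX] O move#1: (0,0):-1/O./X./OX/OX, (0,1):-1/.O/X./OX/OX, (1,1):+0/../XO/OX/OX*
[../XO/OX/OX] X move#2: (0,0):+0/X./XO/OX/OX*, (0,1):+0/.X/XO/OX/OX
[X./XO/OX/OX] O move#3: (0,1):+0/XO/XO/OX/OX*
[XO/XO/OX/OX] end (terminal +0, X#4); searched ../X./OX/OX to 6

O's best at [../X./OX/OX]: (1,1)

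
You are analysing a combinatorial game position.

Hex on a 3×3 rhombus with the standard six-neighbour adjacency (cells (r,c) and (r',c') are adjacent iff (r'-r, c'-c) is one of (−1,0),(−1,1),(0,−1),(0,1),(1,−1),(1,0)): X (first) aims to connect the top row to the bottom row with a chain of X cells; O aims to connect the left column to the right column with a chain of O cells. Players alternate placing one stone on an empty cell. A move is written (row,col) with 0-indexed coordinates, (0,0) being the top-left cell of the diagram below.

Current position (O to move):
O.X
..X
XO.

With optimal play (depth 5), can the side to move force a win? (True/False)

p1 O@[O.X/..X/XO.]: (0,1)[OOX/..X/XO.]-1* (1,0)[O.X/O.X/XO.]-1 (1,1)[O.X/.OX/XO.]-1 (2,2)[O.X/..X/XOO]-1
p2 X@[OOX/..X/XO.]: (1,0)[OOX/X.X/XO.]+1* (1,1)[OOX/.XX/XO.]+1 (2,2)[OOX/..X/XOX]+1
p3 O@[OOX/X.X/XO.]: (1,1)[OOX/XOX/XO.]-1* (2,2)[OOX/X.X/XOO]-1
p4 X@[OOX/XOX/XO.]: (2,2)[OOX/XOX/XOX]+1*
p5 O@[OOX/XOX/XOX] terminal -1; root [O.X/..X/XO.] d5

O winning at [O.X/..X/XO.]: False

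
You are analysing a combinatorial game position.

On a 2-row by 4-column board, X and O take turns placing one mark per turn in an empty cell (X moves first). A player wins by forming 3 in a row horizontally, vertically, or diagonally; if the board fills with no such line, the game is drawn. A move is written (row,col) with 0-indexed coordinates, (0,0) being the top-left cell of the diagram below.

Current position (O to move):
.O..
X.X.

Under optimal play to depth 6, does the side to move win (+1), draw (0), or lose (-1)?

value(.O../X.X., O) = 0

ply 1, O at .O../X.X. | (0,0)=-1→OO../X.X.; (0,2)=-1→.OO./X.X.; (0,3)=-1→.O.O/X.X.; (1,1)=+0→.O../XOX.*; (1,3)=-1→.O../X.XO
ply 2, X at .O../XOX. | (0,0)=+0→XO../XOX.*; (0,2)=+0→.OX./XOX.; (0,3)=+0→.O.X/XOX.; (1,3)=-1→.O../XOXX
ply 3, O at XO../XOX. | (0,2)=+0→XOO./XOX.*; (0,3)=+0→XO.O/XOX.; (1,3)=+0→XO../XOXO
ply 4, X at XOO./XOX. | (0,3)=+0→XOOX/XOX.*; (1,3)=-1→XOO./XOXX
ply 5, O at XOOX/XOX. | (1,3)=+0→XOOX/XOXO*
ply 6: XOOX/XOXO is terminal +0 (X); from .O../X.X. depth 6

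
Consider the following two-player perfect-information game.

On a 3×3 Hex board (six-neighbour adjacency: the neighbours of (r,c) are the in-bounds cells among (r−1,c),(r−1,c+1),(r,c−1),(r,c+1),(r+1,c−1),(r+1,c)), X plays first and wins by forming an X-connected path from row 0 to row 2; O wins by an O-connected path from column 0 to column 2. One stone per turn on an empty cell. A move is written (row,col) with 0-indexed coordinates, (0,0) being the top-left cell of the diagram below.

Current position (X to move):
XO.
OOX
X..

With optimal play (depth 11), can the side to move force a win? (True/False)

X winning at [XO./OOX/X..]: True

ply 1, X at XO./OOX/X.. | (0,2)=+1→XOX/OOX/X..*; (2,1)=-1→XO./OOX/XX.; (2,2)=-1→XO./OOX/X.X
ply 2, O at XOX/OOX/X.. | (2,1)=-1→XOX/OOX/XO.*; (2,2)=-1→XOX/OOX/X.O
ply 3, X at XOX/OOX/XO. | (2,2)=+1→XOX/OOX/XOX*
ply 4: XOX/OOX/XOX is terminal -1 (O); from XO./OOX/X.. depth 11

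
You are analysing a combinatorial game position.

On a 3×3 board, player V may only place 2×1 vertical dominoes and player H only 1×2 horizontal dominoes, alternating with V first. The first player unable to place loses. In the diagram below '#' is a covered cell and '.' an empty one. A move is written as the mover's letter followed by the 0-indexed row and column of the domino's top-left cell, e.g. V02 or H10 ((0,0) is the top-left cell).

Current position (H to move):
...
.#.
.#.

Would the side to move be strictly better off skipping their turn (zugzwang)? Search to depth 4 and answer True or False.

zugzwang(.../.#./.#., H) = False

[.../.#./.#.] H move#1: H00:-1/##./.#./.#.*, H01:-1/.##/.#./.#.
[##./.#./.#.] V move#2: V02:+1/###/.##/.#.*, V10:+1/##./##./##., V12:+1/##./.##/.##
[###/.##/.#.] end (terminal -1, H#3); searched .../.#./.#. to 4
if H skipped the turn, V would face:
~ [.../.#./.#.] V move#1: V00:+1/#../##./.#.*, V02:+1/..#/.##/.#., V10:+1/.../##./##., V12:+1/.../.##/.##
~ [#../##./.#.] H move#2: H01:-1/###/##./.#.*
~ [###/##./.#.] V move#3: V12:+1/###/###/.##*
~ [###/###/.##] end (terminal -1, H#4); searched .../.#./.#. to 4
compare (H): move=-1 vs pass=-1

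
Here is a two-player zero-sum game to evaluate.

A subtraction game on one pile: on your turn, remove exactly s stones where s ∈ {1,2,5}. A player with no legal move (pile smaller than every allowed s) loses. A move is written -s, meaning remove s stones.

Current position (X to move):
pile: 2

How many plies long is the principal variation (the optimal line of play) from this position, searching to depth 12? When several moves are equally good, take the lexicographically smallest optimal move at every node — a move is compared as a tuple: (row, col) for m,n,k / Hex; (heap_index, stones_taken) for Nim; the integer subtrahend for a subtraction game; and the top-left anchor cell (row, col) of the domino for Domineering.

PV length from [2]: 1 ply

[2] X move#1: -1:-1/1, -2:+1/0*
[0] end (terminal -1, O#2); searched 2 to 12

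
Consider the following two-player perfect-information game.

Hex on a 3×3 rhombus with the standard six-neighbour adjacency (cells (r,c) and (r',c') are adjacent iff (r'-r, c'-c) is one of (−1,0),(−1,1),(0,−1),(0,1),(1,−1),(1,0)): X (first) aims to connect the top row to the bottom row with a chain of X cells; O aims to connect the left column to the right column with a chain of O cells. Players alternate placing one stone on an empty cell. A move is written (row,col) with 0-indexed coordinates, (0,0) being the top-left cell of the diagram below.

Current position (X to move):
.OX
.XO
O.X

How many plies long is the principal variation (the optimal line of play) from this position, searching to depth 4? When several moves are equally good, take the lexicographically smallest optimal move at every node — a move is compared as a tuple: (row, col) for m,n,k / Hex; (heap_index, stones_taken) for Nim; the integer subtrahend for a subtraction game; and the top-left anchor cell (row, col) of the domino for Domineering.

PV length from [.OX/.XO/O.X]: 1 ply

ply 1, X at .OX/.XO/O.X | (0,0)=-1→XOX/.XO/O.X; (1,0)=-1→.OX/XXO/O.X; (2,1)=+1→.OX/.XO/OXX*
ply 2: .OX/.XO/OXX is terminal -1 (O); from .OX/.XO/O.X depth 4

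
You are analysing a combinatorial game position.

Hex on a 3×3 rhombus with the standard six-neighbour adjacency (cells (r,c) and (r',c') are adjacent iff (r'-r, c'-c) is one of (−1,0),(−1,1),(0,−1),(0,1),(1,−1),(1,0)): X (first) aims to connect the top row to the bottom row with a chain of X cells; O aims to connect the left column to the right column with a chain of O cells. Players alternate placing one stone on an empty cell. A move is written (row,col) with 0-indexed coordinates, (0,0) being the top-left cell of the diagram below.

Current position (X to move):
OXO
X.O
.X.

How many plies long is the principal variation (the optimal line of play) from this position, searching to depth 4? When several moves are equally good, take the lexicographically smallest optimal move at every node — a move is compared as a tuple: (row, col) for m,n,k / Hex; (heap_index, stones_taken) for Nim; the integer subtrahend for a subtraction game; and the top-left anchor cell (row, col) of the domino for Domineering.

ply 1, X at OXO/X.O/.X. | (1,1)=+1→OXO/XXO/.X.*; (2,0)=+1→OXO/X.O/XX.; (2,2)=+1→OXO/X.O/.XX
ply 2: OXO/XXO/.X. is terminal -1 (O); from OXO/X.O/.X. depth 4

PV length from [OXO/X.O/.X.]: 1 ply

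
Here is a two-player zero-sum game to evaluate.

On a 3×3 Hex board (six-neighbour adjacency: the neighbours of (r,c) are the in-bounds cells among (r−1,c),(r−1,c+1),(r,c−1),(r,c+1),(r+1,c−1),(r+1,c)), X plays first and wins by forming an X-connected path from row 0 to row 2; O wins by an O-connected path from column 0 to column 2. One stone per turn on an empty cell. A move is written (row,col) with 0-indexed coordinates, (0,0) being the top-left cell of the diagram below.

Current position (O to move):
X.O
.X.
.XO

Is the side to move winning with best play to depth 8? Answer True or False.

[X.O/.X./.XO] O move#1: (0,1):-1/XOO/.X./.XO*, (1,0):-1/X.O/OX./.XO, (1,2):-1/X.O/.XO/.XO, (2,0):-1/X.O/.X./OXO
[XOO/.X./.XO] X move#2: (1,0):+1/XOO/XX./.XO*, (1,2):-1/XOO/.XX/.XO, (2,0):-1/XOO/.X./XXO
[XOO/XX./.XO] end (terminal -1, O#3); searched X.O/.X./.XO to 8

O winning at [X.O/.X./.XO]: False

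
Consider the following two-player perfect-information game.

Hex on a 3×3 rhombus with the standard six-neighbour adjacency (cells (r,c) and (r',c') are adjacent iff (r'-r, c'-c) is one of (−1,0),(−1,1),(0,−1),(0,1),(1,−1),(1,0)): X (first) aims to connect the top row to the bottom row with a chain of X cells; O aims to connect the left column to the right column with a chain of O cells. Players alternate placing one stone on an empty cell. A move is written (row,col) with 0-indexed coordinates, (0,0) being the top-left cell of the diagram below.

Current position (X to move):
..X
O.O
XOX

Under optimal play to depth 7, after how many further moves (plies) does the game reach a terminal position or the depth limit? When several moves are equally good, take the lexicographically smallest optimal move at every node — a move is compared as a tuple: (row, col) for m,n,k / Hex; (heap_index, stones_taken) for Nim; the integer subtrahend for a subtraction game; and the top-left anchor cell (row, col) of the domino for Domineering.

[..X/O.O/XOX] X move#1: (0,0):-1/X.X/O.O/XOX, (0,1):-1/.XX/O.O/XOX, (1,1):+1/..X/OXO/XOX*
[..X/OXO/XOX] end (terminal -1, O#2); searched ..X/O.O/XOX to 7

PV length from [..X/O.O/XOX]: 1 ply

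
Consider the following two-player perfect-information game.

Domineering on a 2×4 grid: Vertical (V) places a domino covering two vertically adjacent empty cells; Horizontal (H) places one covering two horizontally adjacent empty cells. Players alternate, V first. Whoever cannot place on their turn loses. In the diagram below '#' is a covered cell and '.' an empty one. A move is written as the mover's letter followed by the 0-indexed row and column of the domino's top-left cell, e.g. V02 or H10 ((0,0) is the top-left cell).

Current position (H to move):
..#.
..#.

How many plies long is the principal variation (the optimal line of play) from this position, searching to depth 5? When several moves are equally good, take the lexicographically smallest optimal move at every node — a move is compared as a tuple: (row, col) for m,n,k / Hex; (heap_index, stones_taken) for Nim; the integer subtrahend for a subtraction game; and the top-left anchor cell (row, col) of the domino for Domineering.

ply 1, H at ..#./..#. | H00=+1→###./..#.*; H10=+1→..#./###.
ply 2, V at ###./..#. | V03=-1→####/..##*
ply 3, H at ####/..## | H10=+1→####/####*
ply 4: ####/#### is terminal -1 (V); from ..#./..#. depth 5

PV length from [..#./..#.]: 3 plies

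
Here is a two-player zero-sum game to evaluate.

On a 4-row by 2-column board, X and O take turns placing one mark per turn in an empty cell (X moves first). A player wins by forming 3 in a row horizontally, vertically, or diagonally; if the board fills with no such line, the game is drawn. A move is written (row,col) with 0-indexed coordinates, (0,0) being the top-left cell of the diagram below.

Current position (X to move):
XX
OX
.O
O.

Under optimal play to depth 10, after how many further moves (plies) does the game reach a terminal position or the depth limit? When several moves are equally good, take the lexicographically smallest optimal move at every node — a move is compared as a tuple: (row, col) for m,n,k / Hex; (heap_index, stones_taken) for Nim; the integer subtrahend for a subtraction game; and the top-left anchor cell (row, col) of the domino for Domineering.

p1 X@[XX/OX/.O/O.]: (2,0)[XX/OX/XO/O.]+0* (3,1)[XX/OX/.O/OX]-1
p2 O@[XX/OX/XO/O.]: (3,1)[XX/OX/XO/OO]+0*
p3 X@[XX/OX/XO/OO] terminal +0; root [XX/OX/.O/O.] d10

PV length from [XX/OX/.O/O.]: 2 plies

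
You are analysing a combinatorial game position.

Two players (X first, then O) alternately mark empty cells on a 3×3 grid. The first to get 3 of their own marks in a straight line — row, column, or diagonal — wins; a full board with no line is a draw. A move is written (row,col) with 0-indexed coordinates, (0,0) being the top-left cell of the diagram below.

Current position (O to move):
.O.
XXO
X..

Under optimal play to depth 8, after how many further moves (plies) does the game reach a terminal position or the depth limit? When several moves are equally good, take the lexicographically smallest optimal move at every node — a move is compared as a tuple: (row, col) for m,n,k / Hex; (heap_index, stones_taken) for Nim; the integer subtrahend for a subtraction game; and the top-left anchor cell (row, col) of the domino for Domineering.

p1 O@[.O./XXO/X..]: (0,0)[OO./XXO/X..]-1* (0,2)[.OO/XXO/X..]-1 (2,1)[.O./XXO/XO.]-1 (2,2)[.O./XXO/X.O]-1
p2 X@[OO./XXO/X..]: (0,2)[OOX/XXO/X..]+1* (2,1)[OO./XXO/XX.]-1 (2,2)[OO./XXO/X.X]-1
p3 O@[OOX/XXO/X..] terminal -1; root [.O./XXO/X..] d8

PV length from [.O./XXO/X..]: 2 plies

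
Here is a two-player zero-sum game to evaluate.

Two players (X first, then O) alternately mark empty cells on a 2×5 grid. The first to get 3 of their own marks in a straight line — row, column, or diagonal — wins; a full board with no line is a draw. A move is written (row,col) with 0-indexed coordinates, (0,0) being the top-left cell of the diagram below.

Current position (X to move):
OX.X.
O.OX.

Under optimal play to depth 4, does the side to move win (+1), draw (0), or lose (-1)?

[OX.X./O.OX.] X move#1: (0,2):+1/OXXX./O.OX.*, (0,4):-1/OX.XX/O.OX., (1,1):+0/OX.X./OXOX., (1,4):-1/OX.X./O.OXX
[OXXX./O.OX.] end (terminal -1, O#2); searched OX.X./O.OX. to 4

value(OX.X./O.OX., X) = +1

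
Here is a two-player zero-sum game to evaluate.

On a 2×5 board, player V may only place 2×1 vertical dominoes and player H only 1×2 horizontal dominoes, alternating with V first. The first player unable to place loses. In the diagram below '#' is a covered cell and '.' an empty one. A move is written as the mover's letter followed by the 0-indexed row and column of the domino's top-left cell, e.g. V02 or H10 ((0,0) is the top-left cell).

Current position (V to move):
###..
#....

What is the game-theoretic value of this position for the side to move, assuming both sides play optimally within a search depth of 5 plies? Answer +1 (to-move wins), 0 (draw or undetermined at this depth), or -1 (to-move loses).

p1 V@[###../#....]: V03[####./#..#.]+1* V04[###.#/#...#]-1
p2 H@[####./#..#.]: H11[####./####.]-1*
p3 V@[####./####.]: V04[#####/#####]+1*
p4 H@[#####/#####] terminal -1; root [###../#....] d5

value(###../#...., V) = +1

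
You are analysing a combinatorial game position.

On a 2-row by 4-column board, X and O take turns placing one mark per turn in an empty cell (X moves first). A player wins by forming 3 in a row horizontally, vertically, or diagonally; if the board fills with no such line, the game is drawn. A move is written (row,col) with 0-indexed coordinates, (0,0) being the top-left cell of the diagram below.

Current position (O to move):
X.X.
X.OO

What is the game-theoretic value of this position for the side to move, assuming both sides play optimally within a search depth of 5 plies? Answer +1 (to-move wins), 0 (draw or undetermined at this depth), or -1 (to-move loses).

p1 O@[X.X./X.OO]: (0,1)[XOX./X.OO]+0 (0,3)[X.XO/X.OO]-1 (1,1)[X.X./XOOO]+1*
p2 X@[X.X./XOOO] terminal -1; root [X.X./X.OO] d5

value(X.X./X.OO, O) = +1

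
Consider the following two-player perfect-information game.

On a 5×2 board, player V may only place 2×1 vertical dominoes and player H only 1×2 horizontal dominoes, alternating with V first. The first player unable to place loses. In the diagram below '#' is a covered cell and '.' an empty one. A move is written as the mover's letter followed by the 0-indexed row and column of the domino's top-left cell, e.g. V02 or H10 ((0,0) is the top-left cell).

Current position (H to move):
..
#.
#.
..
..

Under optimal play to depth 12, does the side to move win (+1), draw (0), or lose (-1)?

value(../#./#./../.., H) = +1

ply 1, H at ../#./#./../.. | H00=-1→##/#./#./../..; H30=+1→../#./#./##/..*; H40=+1→../#./#./../##
ply 2, V at ../#./#./##/.. | V01=-1→.#/##/#./##/..*; V11=-1→../##/##/##/..
ply 3, H at .#/##/#./##/.. | H40=+1→.#/##/#./##/##*
ply 4: .#/##/#./##/## is terminal -1 (V); from ../#./#./../.. depth 12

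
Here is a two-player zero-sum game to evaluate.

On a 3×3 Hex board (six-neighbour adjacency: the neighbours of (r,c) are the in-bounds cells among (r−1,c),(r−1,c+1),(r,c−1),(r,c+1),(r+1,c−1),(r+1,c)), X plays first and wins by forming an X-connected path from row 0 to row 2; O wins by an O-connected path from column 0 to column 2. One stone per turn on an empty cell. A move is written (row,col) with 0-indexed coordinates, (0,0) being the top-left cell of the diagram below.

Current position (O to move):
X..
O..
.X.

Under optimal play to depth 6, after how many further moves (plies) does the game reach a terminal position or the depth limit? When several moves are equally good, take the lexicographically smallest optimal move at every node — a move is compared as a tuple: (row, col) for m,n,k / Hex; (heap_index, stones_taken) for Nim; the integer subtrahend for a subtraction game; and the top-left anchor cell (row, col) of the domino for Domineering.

PV length from [X../O../.X.]: 3 plies

ply 1, O at X../O../.X. | (0,1)=-1→XO./O../.X.; (0,2)=+1→X.O/O../.X.*; (1,1)=+1→X../OO./.X.; (1,2)=-1→X../O.O/.X.; (2,0)=-1→X../O../OX.; (2,2)=-1→X../O../.XO
ply 2, X at X.O/O../.X. | (0,1)=-1→XXO/O../.X.*; (1,1)=-1→X.O/OX./.X.; (1,2)=-1→X.O/O.X/.X.; (2,0)=-1→X.O/O../XX.; (2,2)=-1→X.O/O../.XX
ply 3, O at XXO/O../.X. | (1,1)=+1→XXO/OO./.X.*; (1,2)=-1→XXO/O.O/.X.; (2,0)=-1→XXO/O../OX.; (2,2)=-1→XXO/O../.XO
ply 4: XXO/OO./.X. is terminal -1 (X); from X../O../.X. depth 6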